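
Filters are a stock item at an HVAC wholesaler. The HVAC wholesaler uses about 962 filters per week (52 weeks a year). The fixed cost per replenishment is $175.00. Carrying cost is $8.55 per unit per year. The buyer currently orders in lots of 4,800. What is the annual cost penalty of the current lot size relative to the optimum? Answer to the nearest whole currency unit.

Annual demand D = 962 × 52 = 50,024.
EOQ = √(2DS/H) = √(2 × 50,024 × 175 / 8.55) ≈ 1431.00.
Cost at Q* = (D/Q*)S + (Q*/2)H = √(2DSH) ≈ $12,235.07.
Cost at Q = 4,800: (50,024/4,800)×175 + (4,800/2)×8.55 = $1,823.79 + $20,520.00 = $22,343.79.
Excess = $22,343.79 − $12,235.07 = $10,108.73.

Extra cost ≈ $10,109 per year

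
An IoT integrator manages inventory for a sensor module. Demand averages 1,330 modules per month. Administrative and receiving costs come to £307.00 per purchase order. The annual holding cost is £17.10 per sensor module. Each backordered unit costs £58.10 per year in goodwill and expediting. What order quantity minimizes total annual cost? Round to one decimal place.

Annual demand D = 1,330 × 12 = 15,960.
With planned backorders, Q* = √(2DS/H) · √((H+B)/B).
√(2DS/H) = √(2 × 15,960 × 307 / 17.1) = 757.012.
√((H+B)/B) = √((17.1+58.1)/58.1) = 1.1377.
Q* ≈ 861.238.

Q* ≈ 861.2 modules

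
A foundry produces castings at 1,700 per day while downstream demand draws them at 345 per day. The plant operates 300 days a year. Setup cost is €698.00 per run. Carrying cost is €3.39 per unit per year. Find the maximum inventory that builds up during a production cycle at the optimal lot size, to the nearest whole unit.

I_max ≈ 5,829 castings

Annual demand D = 345 × 300 = 103,500.
Production build-up factor (1 − d/p) = 1 − 345/1,700 = 0.7971.
Q* = √(2DS / (H(1 − d/p))) = √(2 × 103,500 × 698 / (3.39 × 0.7971)).
= √(144,486,000 / 2.702) ≈ 7312.533.
Maximum inventory = Q*(1 − d/p) = 7312.533 × 0.7971 ≈ 5828.519.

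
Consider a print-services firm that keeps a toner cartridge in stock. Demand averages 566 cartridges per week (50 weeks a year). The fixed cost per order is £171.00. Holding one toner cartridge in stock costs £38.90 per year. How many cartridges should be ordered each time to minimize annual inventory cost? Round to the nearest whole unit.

Q* ≈ 499 cartridges

Annual demand D = 566 × 50 = 28,300.
EOQ = √(2DS / H) = √(2 × 28,300 × 171 / 38.9).
= √(9,678,600 / 38.9) = √248,807.1979 ≈ 498.806.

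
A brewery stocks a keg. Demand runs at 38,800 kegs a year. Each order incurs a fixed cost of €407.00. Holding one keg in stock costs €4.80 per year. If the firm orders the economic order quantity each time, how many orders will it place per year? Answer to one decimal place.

Q* = √(2DS/H) = √(2 × 38,800 × 407 / 4.8) ≈ 2565.12.
Orders per year = D / Q* = 38,800 / 2565.12 ≈ 15.126.

N ≈ 15.1 orders per year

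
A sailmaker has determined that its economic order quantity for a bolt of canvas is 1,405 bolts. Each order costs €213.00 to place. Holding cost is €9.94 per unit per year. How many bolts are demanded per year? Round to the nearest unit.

Squaring Q* = √(2DS/H) gives Q*² = 2DS/H.
From Q* = √(2DS/H): D = Q*²H / (2S) = 1,405² × 9.94 / (2 × 213) = 46060.583.

D ≈ 46,061 bolts per year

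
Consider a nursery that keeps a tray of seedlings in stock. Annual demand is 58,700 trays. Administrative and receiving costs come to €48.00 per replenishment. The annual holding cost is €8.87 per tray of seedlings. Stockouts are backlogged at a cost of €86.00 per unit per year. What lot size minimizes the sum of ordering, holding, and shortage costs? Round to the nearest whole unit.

Q* ≈ 837 trays

With planned backorders, Q* = √(2DS/H) · √((H+B)/B).
√(2DS/H) = √(2 × 58,700 × 48 / 8.87) = 797.063.
√((H+B)/B) = √((8.87+86)/86) = 1.0503.
Q* ≈ 837.159.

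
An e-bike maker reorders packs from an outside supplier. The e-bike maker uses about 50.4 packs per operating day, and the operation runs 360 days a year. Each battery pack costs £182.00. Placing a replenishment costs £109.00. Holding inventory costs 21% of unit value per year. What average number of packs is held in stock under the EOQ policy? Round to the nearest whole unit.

Average inventory ≈ 161 packs

Annual demand D = 50.4 × 360 = 18,144.
Holding cost H = 0.21 × £182.00 = £38.2200 per unit per year.
The optimal lot size = √(2DS/H) = √(2 × 18,144 × 109 / 38.22) ≈ 321.70.
Average inventory = Q*/2 ≈ 321.70 / 2 = 160.849.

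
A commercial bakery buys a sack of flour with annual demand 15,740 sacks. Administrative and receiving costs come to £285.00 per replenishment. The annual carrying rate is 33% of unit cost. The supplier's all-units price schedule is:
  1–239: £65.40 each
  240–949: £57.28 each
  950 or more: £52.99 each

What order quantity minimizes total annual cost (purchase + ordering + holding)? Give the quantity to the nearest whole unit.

Q* ≈ 950 sacks

Holding cost per unit per year at price C is H = 0.33·C.
Evaluate total cost at each tier's feasible EOQ or, if the EOQ is below the tier, at the tier's minimum quantity.
Tier 1 (£65.40): EOQ = 644.8 exceeds tier's upper bound 239, so this tier is dominated.
EOQ at £57.28 = 688.9 (feasible in tier 2): TC = 15,740×£57.28 + (15,740/688.9)×285 + (688.9/2)×0.33×£57.28 = £914,609.82.
EOQ at £52.99 = 716.3 < 950, so use break Q=950: TC = 15,740×£52.99 + (15,740/950.0)×285 + (950.0/2)×0.33×£52.99 = £847,090.78.
Lowest total cost is £847,090.78 at Q = 950.0.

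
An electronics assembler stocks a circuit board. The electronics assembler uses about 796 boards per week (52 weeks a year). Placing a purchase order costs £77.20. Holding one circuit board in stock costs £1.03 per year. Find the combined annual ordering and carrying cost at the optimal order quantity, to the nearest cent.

TC* ≈ £2,565.67

Annual demand D = 796 × 52 = 41,392.
EOQ = √(2DS/H) = √(2 × 41,392 × 77.2 / 1.03) ≈ 2490.94.
At the optimum the two cost components are equal, so total cost = 2·(Q*/2)H = Q*·H.
Minimum total = √(2DSH) = √(2 × 41,392 × 77.2 × 1.03) ≈ 2565.668.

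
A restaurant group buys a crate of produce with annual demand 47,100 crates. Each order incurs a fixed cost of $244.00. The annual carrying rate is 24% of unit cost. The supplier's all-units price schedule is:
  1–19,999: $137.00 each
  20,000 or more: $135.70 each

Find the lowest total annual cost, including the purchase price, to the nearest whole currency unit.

TC* ≈ $6,480,191

Holding cost per unit per year at price C is H = 0.24·C.
Candidates are each tier's EOQ (if it falls in that tier) and each price-break quantity.
EOQ at $137.00 = 836.1 (feasible in tier 1): TC = 47,100×$137.00 + (47,100/836.1)×244 + (836.1/2)×0.24×$137.00 = $6,480,190.73.
EOQ at $135.70 = 840.1 < 20000, so use break Q=20000: TC = 47,100×$135.70 + (47,100/20000.0)×244 + (20000.0/2)×0.24×$135.70 = $6,717,724.62.
Lowest total cost among the candidates is at Q = 836.1.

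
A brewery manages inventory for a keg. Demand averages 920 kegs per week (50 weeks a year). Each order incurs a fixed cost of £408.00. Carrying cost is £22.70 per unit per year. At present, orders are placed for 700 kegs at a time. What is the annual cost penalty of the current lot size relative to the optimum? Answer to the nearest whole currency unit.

Annual demand D = 920 × 50 = 46,000.
EOQ = √(2DS/H) = √(2 × 46,000 × 408 / 22.7) ≈ 1285.91.
Cost at Q* = (D/Q*)S + (Q*/2)H = √(2DSH) ≈ £29,190.19.
Cost at Q = 700: (46,000/700)×408 + (700/2)×22.7 = £26,811.43 + £7,945.00 = £34,756.43.
Excess = £34,756.43 − £29,190.19 = £5,566.24.

Extra cost ≈ £5,566 per year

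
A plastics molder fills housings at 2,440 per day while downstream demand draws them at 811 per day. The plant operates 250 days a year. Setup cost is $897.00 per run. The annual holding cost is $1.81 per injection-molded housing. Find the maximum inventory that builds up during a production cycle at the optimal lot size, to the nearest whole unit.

I_max ≈ 11,583 housings

Annual demand D = 811 × 250 = 202,750.
Production build-up factor (1 − d/p) = 1 − 811/2,440 = 0.6676.
Q* = √(2DS / (H(1 − d/p))) = √(2 × 202,750 × 897 / (1.81 × 0.6676)).
= √(363,733,500 / 1.2084) ≈ 17349.491.
Maximum inventory = Q*(1 − d/p) = 17349.491 × 0.6676 ≈ 11582.918.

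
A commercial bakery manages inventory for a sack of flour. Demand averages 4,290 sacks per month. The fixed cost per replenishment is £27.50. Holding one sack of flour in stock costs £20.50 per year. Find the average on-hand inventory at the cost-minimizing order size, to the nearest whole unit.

Average inventory ≈ 186 sacks

Annual demand D = 4,290 × 12 = 51,480.
Q* = √(2DS/H) = √(2 × 51,480 × 27.5 / 20.5) ≈ 371.64.
Average inventory = Q*/2 ≈ 371.64 / 2 = 185.821.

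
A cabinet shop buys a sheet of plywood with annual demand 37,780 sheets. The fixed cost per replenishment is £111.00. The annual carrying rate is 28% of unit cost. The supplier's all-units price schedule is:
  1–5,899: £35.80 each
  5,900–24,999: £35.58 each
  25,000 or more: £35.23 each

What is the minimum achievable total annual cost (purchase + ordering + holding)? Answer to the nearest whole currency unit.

Holding cost per unit per year at price C is H = 0.28·C.
Candidates are each tier's EOQ (if it falls in that tier) and each price-break quantity.
EOQ at £35.80 = 914.7 (feasible in tier 1): TC = 37,780×£35.80 + (37,780/914.7)×111 + (914.7/2)×0.28×£35.80 = £1,361,693.13.
EOQ at £35.58 = 917.5 < 5900, so use break Q=5900: TC = 37,780×£35.58 + (37,780/5900.0)×111 + (5900.0/2)×0.28×£35.58 = £1,374,312.26.
EOQ at £35.23 = 922.1 < 25000, so use break Q=25000: TC = 37,780×£35.23 + (37,780/25000.0)×111 + (25000.0/2)×0.28×£35.23 = £1,454,462.14.
Lowest total cost among the candidates is at Q = 914.7.

TC* ≈ £1,361,693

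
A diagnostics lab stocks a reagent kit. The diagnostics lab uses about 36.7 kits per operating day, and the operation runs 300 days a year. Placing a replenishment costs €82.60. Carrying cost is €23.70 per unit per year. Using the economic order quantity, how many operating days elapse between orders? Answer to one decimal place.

T ≈ 7.5 days

Annual demand D = 36.7 × 300 = 11,010.
EOQ = √(2DS/H) = √(2 × 11,010 × 82.6 / 23.7) ≈ 277.03.
Cycle time = Q*/D × 300 = 277.03 / 11,010 × 300 ≈ 7.548 days.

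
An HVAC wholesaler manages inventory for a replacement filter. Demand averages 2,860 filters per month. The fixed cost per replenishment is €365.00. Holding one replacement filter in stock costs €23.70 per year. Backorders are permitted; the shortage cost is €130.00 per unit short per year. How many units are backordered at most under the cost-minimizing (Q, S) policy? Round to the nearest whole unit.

S* ≈ 172 filters

Annual demand D = 2,860 × 12 = 34,320.
With planned backorders, Q* = √(2DS/H) · √((H+B)/B).
√(2DS/H) = √(2 × 34,320 × 365 / 23.7) = 1028.160.
√((H+B)/B) = √((23.7+130)/130) = 1.0873.
Q* ≈ 1117.960.
S* = Q* · H/(H+B) = 1117.960 × 23.7/153.7 ≈ 172.385.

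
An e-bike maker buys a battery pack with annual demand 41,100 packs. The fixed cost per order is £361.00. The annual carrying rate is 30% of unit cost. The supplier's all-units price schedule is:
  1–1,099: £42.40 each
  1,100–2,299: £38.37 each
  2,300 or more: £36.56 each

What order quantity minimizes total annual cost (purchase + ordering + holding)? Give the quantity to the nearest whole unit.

Holding cost per unit per year at price C is H = 0.30·C.
Evaluate total cost at each tier's feasible EOQ or, if the EOQ is below the tier, at the tier's minimum quantity.
Tier 1 (£42.40): EOQ = 1527.4 exceeds tier's upper bound 1099, so this tier is dominated.
EOQ at £38.37 = 1605.6 (feasible in tier 2): TC = 41,100×£38.37 + (41,100/1605.6)×361 + (1605.6/2)×0.30×£38.37 = £1,595,488.88.
EOQ at £36.56 = 1644.8 < 2300, so use break Q=2300: TC = 41,100×£36.56 + (41,100/2300.0)×361 + (2300.0/2)×0.30×£36.56 = £1,521,680.11.
Lowest total cost is £1,521,680.11 at Q = 2300.0.

Q* ≈ 2,300 packs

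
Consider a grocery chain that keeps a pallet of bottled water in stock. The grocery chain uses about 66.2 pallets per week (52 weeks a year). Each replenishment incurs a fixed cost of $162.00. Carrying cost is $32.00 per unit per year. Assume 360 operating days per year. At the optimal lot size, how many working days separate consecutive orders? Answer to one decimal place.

Annual demand D = 66.2 × 52 = 3,442.4.
The optimal lot size = √(2DS/H) = √(2 × 3,442.4 × 162 / 32) ≈ 186.69.
Cycle time = Q*/D × 360 = 186.69 / 3,442.4 × 360 ≈ 19.524 days.

T ≈ 19.5 days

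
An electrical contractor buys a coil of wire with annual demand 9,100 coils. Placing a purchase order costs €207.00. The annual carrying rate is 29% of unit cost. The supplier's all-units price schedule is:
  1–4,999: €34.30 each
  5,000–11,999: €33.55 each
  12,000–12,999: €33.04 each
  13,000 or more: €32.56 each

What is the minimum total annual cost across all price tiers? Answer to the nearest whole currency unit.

TC* ≈ €318,252

Holding cost per unit per year at price C is H = 0.29·C.
Evaluate total cost at each tier's feasible EOQ or, if the EOQ is below the tier, at the tier's minimum quantity.
EOQ at €34.30 = 615.4 (feasible in tier 1): TC = 9,100×€34.30 + (9,100/615.4)×207 + (615.4/2)×0.29×€34.30 = €318,251.63.
EOQ at €33.55 = 622.3 < 5000, so use break Q=5000: TC = 9,100×€33.55 + (9,100/5000.0)×207 + (5000.0/2)×0.29×€33.55 = €330,005.49.
EOQ at €33.04 = 627.0 < 12000, so use break Q=12000: TC = 9,100×€33.04 + (9,100/12000.0)×207 + (12000.0/2)×0.29×€33.04 = €358,310.57.
EOQ at €32.56 = 631.7 < 13000, so use break Q=13000: TC = 9,100×€32.56 + (9,100/13000.0)×207 + (13000.0/2)×0.29×€32.56 = €357,816.50.
Lowest total cost among the candidates is at Q = 615.4.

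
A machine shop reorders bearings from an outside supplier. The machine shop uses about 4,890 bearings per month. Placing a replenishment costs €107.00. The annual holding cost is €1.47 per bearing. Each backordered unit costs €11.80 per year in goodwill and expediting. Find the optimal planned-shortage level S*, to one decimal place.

S* ≈ 343.3 bearings

Annual demand D = 4,890 × 12 = 58,680.
With planned backorders, Q* = √(2DS/H) · √((H+B)/B).
√(2DS/H) = √(2 × 58,680 × 107 / 1.47) = 2922.761.
√((H+B)/B) = √((1.47+11.8)/11.8) = 1.0605.
Q* ≈ 3099.472.
S* = Q* · H/(H+B) = 3099.472 × 1.47/13.27 ≈ 343.348.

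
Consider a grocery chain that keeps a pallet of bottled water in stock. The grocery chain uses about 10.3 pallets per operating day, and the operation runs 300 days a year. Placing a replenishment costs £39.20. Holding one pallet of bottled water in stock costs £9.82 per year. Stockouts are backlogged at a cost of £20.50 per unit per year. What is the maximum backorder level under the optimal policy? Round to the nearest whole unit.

Annual demand D = 10.3 × 300 = 3,090.
With planned backorders, Q* = √(2DS/H) · √((H+B)/B).
√(2DS/H) = √(2 × 3,090 × 39.2 / 9.82) = 157.066.
√((H+B)/B) = √((9.82+20.5)/20.5) = 1.2162.
Q* ≈ 191.016.
S* = Q* · H/(H+B) = 191.016 × 9.82/30.32 ≈ 61.866.

S* ≈ 62 pallets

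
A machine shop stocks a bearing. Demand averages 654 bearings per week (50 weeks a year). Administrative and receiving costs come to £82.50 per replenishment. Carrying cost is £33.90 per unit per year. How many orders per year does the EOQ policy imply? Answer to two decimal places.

N ≈ 81.97 orders per year

Annual demand D = 654 × 50 = 32,700.
The optimal lot size = √(2DS/H) = √(2 × 32,700 × 82.5 / 33.9) ≈ 398.95.
Orders per year = D / Q* = 32,700 / 398.95 ≈ 81.966.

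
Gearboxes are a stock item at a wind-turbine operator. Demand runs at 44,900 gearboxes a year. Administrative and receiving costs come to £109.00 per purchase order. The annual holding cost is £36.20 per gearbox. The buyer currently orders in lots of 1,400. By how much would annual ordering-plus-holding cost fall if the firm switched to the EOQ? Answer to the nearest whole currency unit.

Extra cost ≈ £10,012 per year

EOQ = √(2DS/H) = √(2 × 44,900 × 109 / 36.2) ≈ 519.99.
Cost at Q* = (D/Q*)S + (Q*/2)H = √(2DSH) ≈ £18,823.73.
Cost at Q = 1,400: (44,900/1,400)×109 + (1,400/2)×36.2 = £3,495.79 + £25,340.00 = £28,835.79.
Excess = £28,835.79 − £18,823.73 = £10,012.05.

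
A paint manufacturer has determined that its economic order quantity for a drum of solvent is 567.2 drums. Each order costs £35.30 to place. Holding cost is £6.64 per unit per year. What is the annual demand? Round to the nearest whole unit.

The basic EOQ model gives Q* = √(2DS/H); rearrange for the unknown.
From Q* = √(2DS/H): D = Q*²H / (2S) = 567.2² × 6.64 / (2 × 35.3) = 30257.694.

D ≈ 30,258 drums per year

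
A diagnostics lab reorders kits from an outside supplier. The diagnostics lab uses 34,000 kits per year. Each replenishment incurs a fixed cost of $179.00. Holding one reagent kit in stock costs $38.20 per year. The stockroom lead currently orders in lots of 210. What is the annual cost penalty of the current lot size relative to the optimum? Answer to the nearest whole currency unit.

Extra cost ≈ $11,429 per year

EOQ = √(2DS/H) = √(2 × 34,000 × 179 / 38.2) ≈ 564.48.
Cost at Q* = (D/Q*)S + (Q*/2)H = √(2DSH) ≈ $21,563.17.
Cost at Q = 210: (34,000/210)×179 + (210/2)×38.2 = $28,980.95 + $4,011.00 = $32,991.95.
Excess = $32,991.95 − $21,563.17 = $11,428.78.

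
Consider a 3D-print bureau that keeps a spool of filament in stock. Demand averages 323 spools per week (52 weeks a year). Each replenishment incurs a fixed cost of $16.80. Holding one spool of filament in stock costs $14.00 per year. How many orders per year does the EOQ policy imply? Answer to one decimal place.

Annual demand D = 323 × 52 = 16,796.
The optimal lot size = √(2DS/H) = √(2 × 16,796 × 16.8 / 14) ≈ 200.77.
Orders per year = D / Q* = 16,796 / 200.77 ≈ 83.656.

N ≈ 83.7 orders per year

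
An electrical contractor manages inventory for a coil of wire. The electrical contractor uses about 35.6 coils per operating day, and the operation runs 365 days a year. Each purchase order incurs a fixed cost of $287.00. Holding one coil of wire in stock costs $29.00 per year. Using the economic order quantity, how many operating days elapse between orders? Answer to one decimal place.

Annual demand D = 35.6 × 365 = 12,994.
EOQ = √(2DS/H) = √(2 × 12,994 × 287 / 29) ≈ 507.14.
Cycle time = Q*/D × 365 = 507.14 / 12,994 × 365 ≈ 14.246 days.

T ≈ 14.2 days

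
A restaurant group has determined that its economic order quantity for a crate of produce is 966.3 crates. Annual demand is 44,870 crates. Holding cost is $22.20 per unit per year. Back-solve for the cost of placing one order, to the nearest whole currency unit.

Squaring Q* = √(2DS/H) gives Q*² = 2DS/H.
From Q* = √(2DS/H): S = Q*²H / (2D) = 966.3² × 22.2 / (2 × 44,870) = 230.9888.

S ≈ $231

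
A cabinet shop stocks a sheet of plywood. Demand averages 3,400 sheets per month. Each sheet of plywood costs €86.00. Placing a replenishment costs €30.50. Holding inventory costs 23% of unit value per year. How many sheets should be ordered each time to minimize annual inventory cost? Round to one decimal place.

Q* ≈ 354.7 sheets

Annual demand D = 3,400 × 12 = 40,800.
Holding cost H = 0.23 × €86.00 = €19.7800 per unit per year.
EOQ = √(2DS / H) = √(2 × 40,800 × 30.5 / 19.78).
= √(2,488,800 / 19.78) = √125,824.0647 ≈ 354.717.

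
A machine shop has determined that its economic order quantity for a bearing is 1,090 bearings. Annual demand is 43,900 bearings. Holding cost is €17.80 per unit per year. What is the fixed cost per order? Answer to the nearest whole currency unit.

S ≈ €241

Invert the EOQ relation Q*² = 2DS/H.
From Q* = √(2DS/H): S = Q*²H / (2D) = 1,090² × 17.8 / (2 × 43,900) = 240.8677.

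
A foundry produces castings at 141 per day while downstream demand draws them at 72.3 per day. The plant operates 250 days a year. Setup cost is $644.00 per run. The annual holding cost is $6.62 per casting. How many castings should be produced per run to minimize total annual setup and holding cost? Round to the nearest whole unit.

Annual demand D = 72.3 × 250 = 18,075.
Production build-up factor (1 − d/p) = 1 − 72.3/141 = 0.4872.
Q* = √(2DS / (H(1 − d/p))) = √(2 × 18,075 × 644 / (6.62 × 0.4872)).
= √(23,280,600 / 3.2255) ≈ 2686.577.

Q* ≈ 2,687 castings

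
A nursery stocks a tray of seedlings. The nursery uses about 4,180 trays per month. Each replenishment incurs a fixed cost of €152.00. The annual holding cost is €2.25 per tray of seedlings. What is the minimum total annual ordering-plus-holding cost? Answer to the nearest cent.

Annual demand D = 4,180 × 12 = 50,160.
Q* = √(2DS/H) = √(2 × 50,160 × 152 / 2.25) ≈ 2603.30.
At Q*, ordering cost (D/Q*)S equals holding cost (Q*/2)H, each = √(DSH/2).
Minimum total = √(2DSH) = √(2 × 50,160 × 152 × 2.25) ≈ 5857.426.

TC* ≈ €5,857.43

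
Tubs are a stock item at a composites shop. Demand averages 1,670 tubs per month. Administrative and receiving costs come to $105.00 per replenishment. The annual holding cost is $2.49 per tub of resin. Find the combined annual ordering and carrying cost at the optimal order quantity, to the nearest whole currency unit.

TC* ≈ $3,237

Annual demand D = 1,670 × 12 = 20,040.
The optimal lot size = √(2DS/H) = √(2 × 20,040 × 105 / 2.49) ≈ 1300.05.
At the optimum the two cost components are equal, so total cost = 2·(Q*/2)H = Q*·H.
Minimum total = √(2DSH) = √(2 × 20,040 × 105 × 2.49) ≈ 3237.115.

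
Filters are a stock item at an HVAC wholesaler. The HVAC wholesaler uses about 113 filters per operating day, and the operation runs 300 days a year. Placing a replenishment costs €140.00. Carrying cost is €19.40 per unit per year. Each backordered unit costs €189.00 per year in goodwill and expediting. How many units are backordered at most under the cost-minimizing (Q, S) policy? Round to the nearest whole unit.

S* ≈ 68 filters

Annual demand D = 113 × 300 = 33,900.
With planned backorders, Q* = √(2DS/H) · √((H+B)/B).
√(2DS/H) = √(2 × 33,900 × 140 / 19.4) = 699.484.
√((H+B)/B) = √((19.4+189)/189) = 1.0501.
Q* ≈ 734.507.
S* = Q* · H/(H+B) = 734.507 × 19.4/208.4 ≈ 68.375.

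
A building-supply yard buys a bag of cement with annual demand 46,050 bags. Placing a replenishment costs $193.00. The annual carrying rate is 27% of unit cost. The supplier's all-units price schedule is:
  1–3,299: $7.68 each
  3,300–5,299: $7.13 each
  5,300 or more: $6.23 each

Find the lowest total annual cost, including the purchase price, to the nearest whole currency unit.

TC* ≈ $293,026

Holding cost per unit per year at price C is H = 0.27·C.
For each price level, check whether its EOQ is feasible; otherwise the best quantity at that price is the breakpoint.
EOQ at $7.68 = 2927.8 (feasible in tier 1): TC = 46,050×$7.68 + (46,050/2927.8)×193 + (2927.8/2)×0.27×$7.68 = $359,735.15.
EOQ at $7.13 = 3038.7 < 3300, so use break Q=3300: TC = 46,050×$7.13 + (46,050/3300.0)×193 + (3300.0/2)×0.27×$7.13 = $334,206.14.
EOQ at $6.23 = 3250.7 < 5300, so use break Q=5300: TC = 46,050×$6.23 + (46,050/5300.0)×193 + (5300.0/2)×0.27×$6.23 = $293,025.98.
Lowest total cost among the candidates is at Q = 5300.0.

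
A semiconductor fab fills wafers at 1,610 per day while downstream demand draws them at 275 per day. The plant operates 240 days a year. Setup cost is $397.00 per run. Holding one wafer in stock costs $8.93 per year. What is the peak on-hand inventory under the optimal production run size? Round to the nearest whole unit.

Annual demand D = 275 × 240 = 66,000.
Production build-up factor (1 − d/p) = 1 − 275/1,610 = 0.8292.
Q* = √(2DS / (H(1 − d/p))) = √(2 × 66,000 × 397 / (8.93 × 0.8292)).
= √(52,404,000 / 7.4047) ≈ 2660.289.
Maximum inventory = Q*(1 − d/p) = 2660.289 × 0.8292 ≈ 2205.892.

I_max ≈ 2,206 wafers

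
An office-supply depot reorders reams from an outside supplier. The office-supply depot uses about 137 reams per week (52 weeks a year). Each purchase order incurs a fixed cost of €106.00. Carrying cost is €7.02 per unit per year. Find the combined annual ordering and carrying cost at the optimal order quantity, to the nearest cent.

TC* ≈ €3,256.11

Annual demand D = 137 × 52 = 7,124.
Q* = √(2DS/H) = √(2 × 7,124 × 106 / 7.02) ≈ 463.83.
At the optimum the two cost components are equal, so total cost = 2·(Q*/2)H = Q*·H.
Minimum total = √(2DSH) = √(2 × 7,124 × 106 × 7.02) ≈ 3256.105.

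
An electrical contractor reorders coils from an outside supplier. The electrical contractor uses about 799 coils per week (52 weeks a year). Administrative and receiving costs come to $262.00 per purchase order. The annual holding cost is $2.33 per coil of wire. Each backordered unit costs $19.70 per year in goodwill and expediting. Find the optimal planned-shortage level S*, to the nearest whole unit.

Annual demand D = 799 × 52 = 41,548.
With planned backorders, Q* = √(2DS/H) · √((H+B)/B).
√(2DS/H) = √(2 × 41,548 × 262 / 2.33) = 3056.770.
√((H+B)/B) = √((2.33+19.7)/19.7) = 1.0575.
Q* ≈ 3232.488.
S* = Q* · H/(H+B) = 3232.488 × 2.33/22.03 ≈ 341.884.

S* ≈ 342 coils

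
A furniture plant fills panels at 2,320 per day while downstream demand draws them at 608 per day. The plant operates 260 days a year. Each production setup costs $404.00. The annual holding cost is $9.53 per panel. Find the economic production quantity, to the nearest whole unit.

Annual demand D = 608 × 260 = 158,080.
Production build-up factor (1 − d/p) = 1 − 608/2,320 = 0.7379.
Q* = √(2DS / (H(1 − d/p))) = √(2 × 158,080 × 404 / (9.53 × 0.7379)).
= √(127,728,640 / 7.0325) ≈ 4261.768.

Q* ≈ 4,262 panels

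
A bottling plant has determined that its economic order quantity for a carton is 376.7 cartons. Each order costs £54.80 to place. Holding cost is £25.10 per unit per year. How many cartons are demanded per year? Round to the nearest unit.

Invert the EOQ relation Q*² = 2DS/H.
From Q* = √(2DS/H): D = Q*²H / (2S) = 376.7² × 25.1 / (2 × 54.8) = 32497.833.

D ≈ 32,498 cartons per year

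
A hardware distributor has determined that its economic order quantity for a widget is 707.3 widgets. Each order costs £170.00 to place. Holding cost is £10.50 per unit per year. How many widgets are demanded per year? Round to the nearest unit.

D ≈ 15,450 widgets per year

Invert the EOQ relation Q*² = 2DS/H.
From Q* = √(2DS/H): D = Q*²H / (2S) = 707.3² × 10.5 / (2 × 170) = 15449.616.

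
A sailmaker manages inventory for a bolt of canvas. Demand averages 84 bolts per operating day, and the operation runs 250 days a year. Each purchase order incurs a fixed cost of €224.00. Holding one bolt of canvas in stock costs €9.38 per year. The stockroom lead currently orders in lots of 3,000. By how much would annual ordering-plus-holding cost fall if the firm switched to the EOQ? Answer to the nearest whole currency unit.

Extra cost ≈ €6,244 per year

Annual demand D = 84 × 250 = 21,000.
EOQ = √(2DS/H) = √(2 × 21,000 × 224 / 9.38) ≈ 1001.49.
Cost at Q* = (D/Q*)S + (Q*/2)H = √(2DSH) ≈ €9,393.99.
Cost at Q = 3,000: (21,000/3,000)×224 + (3,000/2)×9.38 = €1,568.00 + €14,070.00 = €15,638.00.
Excess = €15,638.00 − €9,393.99 = €6,244.01.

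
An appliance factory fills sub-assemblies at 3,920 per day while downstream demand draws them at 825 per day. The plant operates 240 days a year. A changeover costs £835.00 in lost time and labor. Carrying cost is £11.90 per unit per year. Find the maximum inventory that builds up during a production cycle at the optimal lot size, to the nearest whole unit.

Annual demand D = 825 × 240 = 198,000.
Production build-up factor (1 − d/p) = 1 − 825/3,920 = 0.7895.
Q* = √(2DS / (H(1 − d/p))) = √(2 × 198,000 × 835 / (11.9 × 0.7895)).
= √(330,660,000 / 9.3955) ≈ 5932.395.
Maximum inventory = Q*(1 − d/p) = 5932.395 × 0.7895 ≈ 4683.868.

I_max ≈ 4,684 sub-assemblies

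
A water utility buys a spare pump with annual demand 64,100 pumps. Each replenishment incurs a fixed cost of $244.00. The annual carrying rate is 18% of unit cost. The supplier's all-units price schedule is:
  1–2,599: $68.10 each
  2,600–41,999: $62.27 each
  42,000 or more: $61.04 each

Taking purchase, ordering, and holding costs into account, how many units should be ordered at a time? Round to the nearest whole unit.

Q* ≈ 2,600 pumps

Holding cost per unit per year at price C is H = 0.18·C.
Evaluate total cost at each tier's feasible EOQ or, if the EOQ is below the tier, at the tier's minimum quantity.
EOQ at $68.10 = 1597.5 (feasible in tier 1): TC = 64,100×$68.10 + (64,100/1597.5)×244 + (1597.5/2)×0.18×$68.10 = $4,384,791.63.
EOQ at $62.27 = 1670.6 < 2600, so use break Q=2600: TC = 64,100×$62.27 + (64,100/2600.0)×244 + (2600.0/2)×0.18×$62.27 = $4,012,093.72.
EOQ at $61.04 = 1687.3 < 42000, so use break Q=42000: TC = 64,100×$61.04 + (64,100/42000.0)×244 + (42000.0/2)×0.18×$61.04 = $4,143,767.59.
Lowest total cost is $4,012,093.72 at Q = 2600.0.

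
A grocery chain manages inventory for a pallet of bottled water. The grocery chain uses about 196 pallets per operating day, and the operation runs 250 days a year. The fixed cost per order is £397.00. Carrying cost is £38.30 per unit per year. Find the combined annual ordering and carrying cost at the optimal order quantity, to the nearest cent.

Annual demand D = 196 × 250 = 49,000.
Q* = √(2DS/H) = √(2 × 49,000 × 397 / 38.3) ≈ 1007.88.
At the optimum the two cost components are equal, so total cost = 2·(Q*/2)H = Q*·H.
Minimum total = √(2DSH) = √(2 × 49,000 × 397 × 38.3) ≈ 38601.811.

TC* ≈ £38,601.81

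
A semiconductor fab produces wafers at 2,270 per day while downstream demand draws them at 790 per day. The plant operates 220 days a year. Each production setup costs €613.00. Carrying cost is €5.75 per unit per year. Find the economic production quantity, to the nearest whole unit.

Q* ≈ 7,539 wafers

Annual demand D = 790 × 220 = 173,800.
Production build-up factor (1 − d/p) = 1 − 790/2,270 = 0.6520.
Q* = √(2DS / (H(1 − d/p))) = √(2 × 173,800 × 613 / (5.75 × 0.6520)).
= √(213,078,800 / 3.7489) ≈ 7539.079.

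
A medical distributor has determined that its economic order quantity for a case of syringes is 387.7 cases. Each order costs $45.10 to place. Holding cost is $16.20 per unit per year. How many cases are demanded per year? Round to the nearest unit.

The basic EOQ model gives Q* = √(2DS/H); rearrange for the unknown.
From Q* = √(2DS/H): D = Q*²H / (2S) = 387.7² × 16.2 / (2 × 45.1) = 26996.041.

D ≈ 26,996 cases per year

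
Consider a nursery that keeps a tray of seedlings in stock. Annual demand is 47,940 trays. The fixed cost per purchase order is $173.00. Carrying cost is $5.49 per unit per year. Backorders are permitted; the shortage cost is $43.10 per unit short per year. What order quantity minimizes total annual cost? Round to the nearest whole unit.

Q* ≈ 1,846 trays

With planned backorders, Q* = √(2DS/H) · √((H+B)/B).
√(2DS/H) = √(2 × 47,940 × 173 / 5.49) = 1738.205.
√((H+B)/B) = √((5.49+43.1)/43.1) = 1.0618.
Q* ≈ 1845.592.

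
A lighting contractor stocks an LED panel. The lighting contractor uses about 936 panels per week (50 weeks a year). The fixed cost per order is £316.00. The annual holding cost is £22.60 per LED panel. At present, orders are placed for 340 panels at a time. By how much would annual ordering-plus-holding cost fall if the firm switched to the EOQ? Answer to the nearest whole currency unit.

Extra cost ≈ £21,484 per year

Annual demand D = 936 × 50 = 46,800.
EOQ = √(2DS/H) = √(2 × 46,800 × 316 / 22.6) ≈ 1144.00.
Cost at Q* = (D/Q*)S + (Q*/2)H = √(2DSH) ≈ £25,854.47.
Cost at Q = 340: (46,800/340)×316 + (340/2)×22.6 = £43,496.47 + £3,842.00 = £47,338.47.
Excess = £47,338.47 − £25,854.47 = £21,484.00.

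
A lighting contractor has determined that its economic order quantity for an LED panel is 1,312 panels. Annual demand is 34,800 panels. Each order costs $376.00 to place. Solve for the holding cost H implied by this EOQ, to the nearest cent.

H ≈ $15.20

Invert the EOQ relation Q*² = 2DS/H.
From Q* = √(2DS/H): H = 2DS / Q*² = 2 × 34,800 × 376 / 1,312² = 15.2030.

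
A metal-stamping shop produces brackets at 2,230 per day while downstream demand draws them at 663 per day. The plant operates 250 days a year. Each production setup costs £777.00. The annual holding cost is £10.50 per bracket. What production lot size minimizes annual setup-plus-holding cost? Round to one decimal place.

Q* ≈ 5,908.5 brackets

Annual demand D = 663 × 250 = 165,750.
Production build-up factor (1 − d/p) = 1 − 663/2,230 = 0.7027.
Q* = √(2DS / (H(1 − d/p))) = √(2 × 165,750 × 777 / (10.5 × 0.7027)).
= √(257,575,500 / 7.3783) ≈ 5908.477.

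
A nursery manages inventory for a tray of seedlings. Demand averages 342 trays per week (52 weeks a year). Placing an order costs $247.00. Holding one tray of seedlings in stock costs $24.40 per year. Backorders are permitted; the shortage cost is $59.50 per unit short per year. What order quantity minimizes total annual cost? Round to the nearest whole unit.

Annual demand D = 342 × 52 = 17,784.
With planned backorders, Q* = √(2DS/H) · √((H+B)/B).
√(2DS/H) = √(2 × 17,784 × 247 / 24.4) = 600.044.
√((H+B)/B) = √((24.4+59.5)/59.5) = 1.1875.
Q* ≈ 712.534.

Q* ≈ 713 trays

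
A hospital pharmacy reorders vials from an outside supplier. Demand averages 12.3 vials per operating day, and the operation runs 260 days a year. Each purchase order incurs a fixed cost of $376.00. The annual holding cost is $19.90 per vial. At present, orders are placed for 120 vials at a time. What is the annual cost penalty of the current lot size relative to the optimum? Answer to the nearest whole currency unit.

Annual demand D = 12.3 × 260 = 3,198.
EOQ = √(2DS/H) = √(2 × 3,198 × 376 / 19.9) ≈ 347.63.
Cost at Q* = (D/Q*)S + (Q*/2)H = √(2DSH) ≈ $6,917.91.
Cost at Q = 120: (3,198/120)×376 + (120/2)×19.9 = $10,020.40 + $1,194.00 = $11,214.40.
Excess = $11,214.40 − $6,917.91 = $4,296.49.

Extra cost ≈ $4,296 per year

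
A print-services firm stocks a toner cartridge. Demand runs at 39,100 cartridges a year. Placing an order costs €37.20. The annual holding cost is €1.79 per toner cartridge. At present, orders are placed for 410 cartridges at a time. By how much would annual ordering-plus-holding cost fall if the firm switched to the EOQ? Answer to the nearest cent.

EOQ = √(2DS/H) = √(2 × 39,100 × 37.2 / 1.79) ≈ 1274.82.
Cost at Q* = (D/Q*)S + (Q*/2)H = √(2DSH) ≈ €2,281.92.
Cost at Q = 410: (39,100/410)×37.2 + (410/2)×1.79 = €3,547.61 + €366.95 = €3,914.56.
Excess = €3,914.56 − €2,281.92 = €1,632.63.

Extra cost ≈ €1,632.63 per year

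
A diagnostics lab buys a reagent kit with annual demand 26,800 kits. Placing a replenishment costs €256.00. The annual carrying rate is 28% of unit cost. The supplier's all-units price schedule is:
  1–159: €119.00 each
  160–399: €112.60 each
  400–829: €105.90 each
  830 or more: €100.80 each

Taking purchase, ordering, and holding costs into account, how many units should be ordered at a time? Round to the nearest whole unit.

Q* ≈ 830 kits

Holding cost per unit per year at price C is H = 0.28·C.
For each price level, check whether its EOQ is feasible; otherwise the best quantity at that price is the breakpoint.
Tier 1 (€119.00): EOQ = 641.7 exceeds tier's upper bound 159, so this tier is dominated.
Tier 2 (€112.60): EOQ = 659.7 exceeds tier's upper bound 399, so this tier is dominated.
EOQ at €105.90 = 680.3 (feasible in tier 3): TC = 26,800×€105.90 + (26,800/680.3)×256 + (680.3/2)×0.28×€105.90 = €2,858,291.09.
EOQ at €100.80 = 697.3 < 830, so use break Q=830: TC = 26,800×€100.80 + (26,800/830.0)×256 + (830.0/2)×0.28×€100.80 = €2,721,418.98.
Lowest total cost is €2,721,418.98 at Q = 830.0.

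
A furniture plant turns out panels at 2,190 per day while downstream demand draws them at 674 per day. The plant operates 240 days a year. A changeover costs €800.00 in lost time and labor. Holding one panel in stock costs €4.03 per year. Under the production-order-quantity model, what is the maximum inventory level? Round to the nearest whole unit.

I_max ≈ 6,668 panels

Annual demand D = 674 × 240 = 161,760.
Production build-up factor (1 − d/p) = 1 − 674/2,190 = 0.6922.
Q* = √(2DS / (H(1 − d/p))) = √(2 × 161,760 × 800 / (4.03 × 0.6922)).
= √(258,816,000 / 2.7897) ≈ 9631.978.
Maximum inventory = Q*(1 − d/p) = 9631.978 × 0.6922 ≈ 6667.616.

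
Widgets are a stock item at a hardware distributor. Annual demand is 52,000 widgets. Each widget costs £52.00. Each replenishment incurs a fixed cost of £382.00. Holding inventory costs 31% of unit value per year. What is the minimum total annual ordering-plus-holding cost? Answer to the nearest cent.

TC* ≈ £25,306.43

Holding cost H = 0.31 × £52.00 = £16.1200 per unit per year.
The optimal lot size = √(2DS/H) = √(2 × 52,000 × 382 / 16.12) ≈ 1569.88.
At the optimum the two cost components are equal, so total cost = 2·(Q*/2)H = Q*·H.
Minimum total = √(2DSH) = √(2 × 52,000 × 382 × 16.12) ≈ 25306.429.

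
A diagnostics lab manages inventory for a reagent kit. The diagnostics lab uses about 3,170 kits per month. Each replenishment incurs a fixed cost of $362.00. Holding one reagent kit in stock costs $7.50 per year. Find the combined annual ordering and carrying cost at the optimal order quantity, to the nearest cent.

TC* ≈ $14,372.10

Annual demand D = 3,170 × 12 = 38,040.
The optimal lot size = √(2DS/H) = √(2 × 38,040 × 362 / 7.5) ≈ 1916.28.
At Q*, ordering cost (D/Q*)S equals holding cost (Q*/2)H, each = √(DSH/2).
Minimum total = √(2DSH) = √(2 × 38,040 × 362 × 7.5) ≈ 14372.098.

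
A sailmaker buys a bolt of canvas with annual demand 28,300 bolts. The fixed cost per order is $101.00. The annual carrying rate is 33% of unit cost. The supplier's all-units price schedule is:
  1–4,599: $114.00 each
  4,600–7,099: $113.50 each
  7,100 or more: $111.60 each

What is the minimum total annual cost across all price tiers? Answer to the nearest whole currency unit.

TC* ≈ $3,240,865

Holding cost per unit per year at price C is H = 0.33·C.
Evaluate total cost at each tier's feasible EOQ or, if the EOQ is below the tier, at the tier's minimum quantity.
EOQ at $114.00 = 389.8 (feasible in tier 1): TC = 28,300×$114.00 + (28,300/389.8)×101 + (389.8/2)×0.33×$114.00 = $3,240,864.87.
EOQ at $113.50 = 390.7 < 4600, so use break Q=4600: TC = 28,300×$113.50 + (28,300/4600.0)×101 + (4600.0/2)×0.33×$113.50 = $3,298,817.87.
EOQ at $111.60 = 394.0 < 7100, so use break Q=7100: TC = 28,300×$111.60 + (28,300/7100.0)×101 + (7100.0/2)×0.33×$111.60 = $3,289,421.98.
Lowest total cost among the candidates is at Q = 389.8.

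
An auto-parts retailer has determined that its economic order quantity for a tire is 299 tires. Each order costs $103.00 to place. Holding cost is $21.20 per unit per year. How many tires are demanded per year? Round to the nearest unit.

D ≈ 9,200 tires per year

Squaring Q* = √(2DS/H) gives Q*² = 2DS/H.
From Q* = √(2DS/H): D = Q*²H / (2S) = 299² × 21.2 / (2 × 103) = 9200.491.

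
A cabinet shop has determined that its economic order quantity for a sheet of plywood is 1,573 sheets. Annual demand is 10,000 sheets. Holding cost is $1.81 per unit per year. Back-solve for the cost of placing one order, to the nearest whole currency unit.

S ≈ $224

Squaring Q* = √(2DS/H) gives Q*² = 2DS/H.
From Q* = √(2DS/H): S = Q*²H / (2D) = 1,573² × 1.81 / (2 × 10,000) = 223.9268.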